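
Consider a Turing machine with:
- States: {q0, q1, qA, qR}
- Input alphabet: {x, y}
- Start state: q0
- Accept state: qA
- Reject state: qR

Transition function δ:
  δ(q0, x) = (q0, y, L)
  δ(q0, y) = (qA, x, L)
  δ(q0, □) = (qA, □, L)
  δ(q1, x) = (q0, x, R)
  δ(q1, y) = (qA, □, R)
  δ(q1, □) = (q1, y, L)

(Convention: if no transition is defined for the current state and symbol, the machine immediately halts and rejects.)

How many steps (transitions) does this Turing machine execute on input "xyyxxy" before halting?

Execution trace:
Initial: [q0]xyyxxy
Step 1: δ(q0, x) = (q0, y, L) → [q0]□yyyxxy
Step 2: δ(q0, □) = (qA, □, L) → [qA]□□yyyxxy

The machine reaches the accept state qA and halts.

The machine executed 2 steps before halting.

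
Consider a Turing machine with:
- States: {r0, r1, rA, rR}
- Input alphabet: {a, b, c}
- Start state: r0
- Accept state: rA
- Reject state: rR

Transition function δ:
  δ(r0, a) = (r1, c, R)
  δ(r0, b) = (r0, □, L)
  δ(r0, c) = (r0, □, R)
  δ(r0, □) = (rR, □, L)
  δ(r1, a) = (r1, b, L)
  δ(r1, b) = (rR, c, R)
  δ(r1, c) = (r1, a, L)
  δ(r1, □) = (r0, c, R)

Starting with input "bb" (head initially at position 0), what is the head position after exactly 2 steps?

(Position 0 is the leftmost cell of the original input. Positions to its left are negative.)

Execution trace (head position shown):
Step 0: [r0]bb  (head at position 0)
Step 1: move left → [r0]□□b  (head at position -1)
Step 2: move left → [rR]□□□b  (head at position -2)

After 2 steps, the head is at position -2.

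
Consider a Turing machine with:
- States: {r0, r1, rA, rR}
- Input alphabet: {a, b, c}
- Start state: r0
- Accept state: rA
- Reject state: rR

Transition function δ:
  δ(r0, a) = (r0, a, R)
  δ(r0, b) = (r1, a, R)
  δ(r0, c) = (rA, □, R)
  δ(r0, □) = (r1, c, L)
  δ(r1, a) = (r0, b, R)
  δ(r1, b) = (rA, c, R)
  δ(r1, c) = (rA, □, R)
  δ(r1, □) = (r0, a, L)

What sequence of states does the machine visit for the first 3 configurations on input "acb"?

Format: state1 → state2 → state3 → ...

Execution trace:
Initial: [r0]acb
Step 1: δ(r0, a) = (r0, a, R) → a[r0]cb
Step 2: δ(r0, c) = (rA, □, R) → a□[rA]b

The machine reaches the accept state rA and halts.

State sequence: r0 → r0 → rA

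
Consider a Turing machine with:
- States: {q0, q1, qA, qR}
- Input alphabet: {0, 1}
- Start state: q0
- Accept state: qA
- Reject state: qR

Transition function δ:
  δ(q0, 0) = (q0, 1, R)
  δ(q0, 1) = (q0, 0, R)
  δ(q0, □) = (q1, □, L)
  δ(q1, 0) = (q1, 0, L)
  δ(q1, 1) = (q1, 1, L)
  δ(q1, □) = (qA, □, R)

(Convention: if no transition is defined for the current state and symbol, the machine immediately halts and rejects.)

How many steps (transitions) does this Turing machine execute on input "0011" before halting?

Execution trace:
Initial: [q0]0011
Step 1: δ(q0, 0) = (q0, 1, R) → 1[q0]011
Step 2: δ(q0, 0) = (q0, 1, R) → 11[q0]11
Step 3: δ(q0, 1) = (q0, 0, R) → 110[q0]1
Step 4: δ(q0, 1) = (q0, 0, R) → 1100[q0]□
Step 5: δ(q0, □) = (q1, □, L) → 110[q1]0□
Step 6: δ(q1, 0) = (q1, 0, L) → 11[q1]00□
Step 7: δ(q1, 0) = (q1, 0, L) → 1[q1]100□
Step 8: δ(q1, 1) = (q1, 1, L) → [q1]1100□
Step 9: δ(q1, 1) = (q1, 1, L) → [q1]□1100□
Step 10: δ(q1, □) = (qA, □, R) → □[qA]1100□

The machine reaches the accept state qA and halts.

The machine executed 10 steps before halting.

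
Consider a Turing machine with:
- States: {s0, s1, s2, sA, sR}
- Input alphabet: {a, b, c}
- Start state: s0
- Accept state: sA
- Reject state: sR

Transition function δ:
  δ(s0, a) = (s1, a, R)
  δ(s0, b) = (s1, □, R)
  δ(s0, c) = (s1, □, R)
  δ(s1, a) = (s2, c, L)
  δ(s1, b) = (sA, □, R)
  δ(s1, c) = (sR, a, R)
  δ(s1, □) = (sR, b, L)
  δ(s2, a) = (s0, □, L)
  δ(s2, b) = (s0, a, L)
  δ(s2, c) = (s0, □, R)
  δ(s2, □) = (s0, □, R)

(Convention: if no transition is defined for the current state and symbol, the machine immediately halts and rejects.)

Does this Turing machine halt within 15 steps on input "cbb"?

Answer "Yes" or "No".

Execution trace:
Initial: [s0]cbb
Step 1: δ(s0, c) = (s1, □, R) → □[s1]bb
Step 2: δ(s1, b) = (sA, □, R) → □□[sA]b

The machine reaches the accept state sA and halts.
The machine halted after 2 steps (within the 15-step bound).

Answer: Yes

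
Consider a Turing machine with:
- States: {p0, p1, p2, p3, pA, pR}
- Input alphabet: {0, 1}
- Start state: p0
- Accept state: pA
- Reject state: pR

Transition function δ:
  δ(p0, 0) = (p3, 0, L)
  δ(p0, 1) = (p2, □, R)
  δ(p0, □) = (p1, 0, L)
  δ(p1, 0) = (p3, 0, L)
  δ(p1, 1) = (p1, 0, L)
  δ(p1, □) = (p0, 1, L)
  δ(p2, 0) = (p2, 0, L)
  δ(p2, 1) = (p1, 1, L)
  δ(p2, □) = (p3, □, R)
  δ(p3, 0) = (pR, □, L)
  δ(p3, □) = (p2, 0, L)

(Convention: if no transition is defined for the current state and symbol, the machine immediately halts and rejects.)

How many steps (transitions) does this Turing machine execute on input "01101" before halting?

Execution trace:
Initial: [p0]01101
Step 1: δ(p0, 0) = (p3, 0, L) → [p3]□01101
Step 2: δ(p3, □) = (p2, 0, L) → [p2]□001101
Step 3: δ(p2, □) = (p3, □, R) → □[p3]001101
Step 4: δ(p3, 0) = (pR, □, L) → [pR]□□01101

The machine reaches the reject state pR and halts.

The machine executed 4 steps before halting.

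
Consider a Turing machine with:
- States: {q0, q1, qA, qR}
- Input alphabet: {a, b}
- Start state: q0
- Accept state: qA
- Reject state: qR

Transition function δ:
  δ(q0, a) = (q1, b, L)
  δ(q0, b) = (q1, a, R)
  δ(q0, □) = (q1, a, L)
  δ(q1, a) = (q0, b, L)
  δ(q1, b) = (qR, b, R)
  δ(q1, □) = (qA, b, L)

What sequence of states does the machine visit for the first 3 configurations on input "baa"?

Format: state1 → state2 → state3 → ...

Execution trace:
Initial: [q0]baa
Step 1: δ(q0, b) = (q1, a, R) → a[q1]aa
Step 2: δ(q1, a) = (q0, b, L) → [q0]aba

State sequence: q0 → q1 → q0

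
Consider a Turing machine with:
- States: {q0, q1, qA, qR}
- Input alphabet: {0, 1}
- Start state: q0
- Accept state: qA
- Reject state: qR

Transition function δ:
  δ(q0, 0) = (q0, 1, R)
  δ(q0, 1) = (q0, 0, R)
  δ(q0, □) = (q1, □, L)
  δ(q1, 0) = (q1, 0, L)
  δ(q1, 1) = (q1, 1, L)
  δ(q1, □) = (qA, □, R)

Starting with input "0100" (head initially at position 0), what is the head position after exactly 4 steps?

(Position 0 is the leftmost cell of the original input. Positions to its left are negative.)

Execution trace (head position shown):
Step 0: [q0]0100  (head at position 0)
Step 1: move right → 1[q0]100  (head at position 1)
Step 2: move right → 10[q0]00  (head at position 2)
Step 3: move right → 101[q0]0  (head at position 3)
Step 4: move right → 1011[q0]□  (head at position 4)

After 4 steps, the head is at position 4.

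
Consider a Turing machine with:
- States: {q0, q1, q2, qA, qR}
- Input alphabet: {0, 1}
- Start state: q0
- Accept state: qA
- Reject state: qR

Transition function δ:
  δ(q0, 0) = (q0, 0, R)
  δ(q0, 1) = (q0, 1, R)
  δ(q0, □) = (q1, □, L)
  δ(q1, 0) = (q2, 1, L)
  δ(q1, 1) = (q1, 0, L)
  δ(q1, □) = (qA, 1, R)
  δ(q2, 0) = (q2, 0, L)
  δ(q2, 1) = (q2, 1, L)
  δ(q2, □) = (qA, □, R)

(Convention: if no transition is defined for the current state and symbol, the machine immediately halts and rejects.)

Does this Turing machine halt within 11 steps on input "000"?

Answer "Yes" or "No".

Execution trace:
Initial: [q0]000
Step 1: δ(q0, 0) = (q0, 0, R) → 0[q0]00
Step 2: δ(q0, 0) = (q0, 0, R) → 00[q0]0
Step 3: δ(q0, 0) = (q0, 0, R) → 000[q0]□
Step 4: δ(q0, □) = (q1, □, L) → 00[q1]0□
Step 5: δ(q1, 0) = (q2, 1, L) → 0[q2]01□
Step 6: δ(q2, 0) = (q2, 0, L) → [q2]001□
Step 7: δ(q2, 0) = (q2, 0, L) → [q2]□001□
Step 8: δ(q2, □) = (qA, □, R) → □[qA]001□

The machine reaches the accept state qA and halts.
The machine halted after 8 steps (within the 11-step bound).

Answer: Yes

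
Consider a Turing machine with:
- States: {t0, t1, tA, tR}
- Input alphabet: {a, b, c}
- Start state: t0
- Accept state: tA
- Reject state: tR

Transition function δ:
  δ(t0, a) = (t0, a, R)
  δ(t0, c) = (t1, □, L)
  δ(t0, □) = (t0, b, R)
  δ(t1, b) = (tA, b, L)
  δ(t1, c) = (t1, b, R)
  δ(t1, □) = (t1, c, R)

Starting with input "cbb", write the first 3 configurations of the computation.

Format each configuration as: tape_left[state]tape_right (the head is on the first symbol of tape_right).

Transitions applied:
Step 1: δ(t0, c) = (t1, □, L)
Step 2: δ(t1, □) = (t1, c, R)

The first 3 configurations are:
[t0]cbb ⊢ [t1]□□bb ⊢ c[t1]□bb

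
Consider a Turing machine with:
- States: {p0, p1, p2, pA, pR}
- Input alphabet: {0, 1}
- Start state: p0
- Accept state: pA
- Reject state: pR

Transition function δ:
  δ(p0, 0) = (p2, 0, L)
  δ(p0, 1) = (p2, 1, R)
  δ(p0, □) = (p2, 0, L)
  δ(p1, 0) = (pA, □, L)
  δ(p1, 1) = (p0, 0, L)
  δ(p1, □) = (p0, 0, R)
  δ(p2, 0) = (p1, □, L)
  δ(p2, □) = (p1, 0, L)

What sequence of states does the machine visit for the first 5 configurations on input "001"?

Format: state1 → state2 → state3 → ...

Execution trace:
Initial: [p0]001
Step 1: δ(p0, 0) = (p2, 0, L) → [p2]□001
Step 2: δ(p2, □) = (p1, 0, L) → [p1]□0001
Step 3: δ(p1, □) = (p0, 0, R) → 0[p0]0001
Step 4: δ(p0, 0) = (p2, 0, L) → [p2]00001

State sequence: p0 → p2 → p1 → p0 → p2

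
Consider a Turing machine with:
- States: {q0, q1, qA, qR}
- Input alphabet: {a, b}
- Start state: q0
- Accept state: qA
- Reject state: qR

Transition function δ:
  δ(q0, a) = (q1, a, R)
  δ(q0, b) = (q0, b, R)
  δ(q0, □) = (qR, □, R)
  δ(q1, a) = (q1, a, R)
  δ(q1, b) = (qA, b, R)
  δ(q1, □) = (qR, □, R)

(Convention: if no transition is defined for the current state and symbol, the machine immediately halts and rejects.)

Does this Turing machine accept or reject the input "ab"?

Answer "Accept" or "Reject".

Execution trace:
Initial: [q0]ab
Step 1: δ(q0, a) = (q1, a, R) → a[q1]b
Step 2: δ(q1, b) = (qA, b, R) → ab[qA]□

The machine reaches the accept state qA and halts.

Answer: Accept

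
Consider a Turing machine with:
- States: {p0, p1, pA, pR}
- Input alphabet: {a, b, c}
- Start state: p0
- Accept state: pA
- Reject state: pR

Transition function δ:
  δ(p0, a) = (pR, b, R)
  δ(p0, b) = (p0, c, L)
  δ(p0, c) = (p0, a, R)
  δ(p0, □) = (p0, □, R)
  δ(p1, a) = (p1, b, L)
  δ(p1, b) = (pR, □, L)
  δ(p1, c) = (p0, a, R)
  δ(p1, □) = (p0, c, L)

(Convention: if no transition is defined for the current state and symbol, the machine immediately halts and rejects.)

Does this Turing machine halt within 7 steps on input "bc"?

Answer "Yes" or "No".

Execution trace:
Initial: [p0]bc
Step 1: δ(p0, b) = (p0, c, L) → [p0]□cc
Step 2: δ(p0, □) = (p0, □, R) → □[p0]cc
Step 3: δ(p0, c) = (p0, a, R) → □a[p0]c
Step 4: δ(p0, c) = (p0, a, R) → □aa[p0]□
Step 5: δ(p0, □) = (p0, □, R) → □aa□[p0]□
Step 6: δ(p0, □) = (p0, □, R) → □aa□□[p0]□
Step 7: δ(p0, □) = (p0, □, R) → □aa□□□[p0]□

The machine has not reached a halting state after 7 steps.
The machine did not halt within the 7-step bound.

Answer: No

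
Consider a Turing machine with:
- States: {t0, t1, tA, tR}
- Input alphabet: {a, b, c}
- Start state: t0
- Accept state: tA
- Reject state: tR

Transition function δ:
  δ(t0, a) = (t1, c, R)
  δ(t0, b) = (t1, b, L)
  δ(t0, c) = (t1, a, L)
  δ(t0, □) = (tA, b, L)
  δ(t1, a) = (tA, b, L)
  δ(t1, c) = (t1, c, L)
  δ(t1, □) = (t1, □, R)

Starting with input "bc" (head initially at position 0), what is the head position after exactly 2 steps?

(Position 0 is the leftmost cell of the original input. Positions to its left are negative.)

Execution trace (head position shown):
Step 0: [t0]bc  (head at position 0)
Step 1: move left → [t1]□bc  (head at position -1)
Step 2: move right → □[t1]bc  (head at position 0)

After 2 steps, the head is at position 0.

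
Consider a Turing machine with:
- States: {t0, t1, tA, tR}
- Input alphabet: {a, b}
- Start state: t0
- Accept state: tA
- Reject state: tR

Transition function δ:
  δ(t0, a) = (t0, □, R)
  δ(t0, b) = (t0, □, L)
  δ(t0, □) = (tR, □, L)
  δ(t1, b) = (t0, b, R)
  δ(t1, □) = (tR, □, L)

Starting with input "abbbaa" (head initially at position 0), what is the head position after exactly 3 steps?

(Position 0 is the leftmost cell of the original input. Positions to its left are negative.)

Execution trace (head position shown):
Step 0: [t0]abbbaa  (head at position 0)
Step 1: move right → □[t0]bbbaa  (head at position 1)
Step 2: move left → [t0]□□bbaa  (head at position 0)
Step 3: move left → [tR]□□□bbaa  (head at position -1)

After 3 steps, the head is at position -1.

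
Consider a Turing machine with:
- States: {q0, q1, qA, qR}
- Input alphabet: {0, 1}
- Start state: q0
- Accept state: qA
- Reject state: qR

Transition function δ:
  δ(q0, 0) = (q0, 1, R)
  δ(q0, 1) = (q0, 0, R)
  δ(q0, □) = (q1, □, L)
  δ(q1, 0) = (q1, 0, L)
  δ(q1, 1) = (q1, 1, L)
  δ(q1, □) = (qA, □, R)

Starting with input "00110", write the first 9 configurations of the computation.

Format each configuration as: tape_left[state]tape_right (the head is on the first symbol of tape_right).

Transitions applied:
Step 1: δ(q0, 0) = (q0, 1, R)
Step 2: δ(q0, 0) = (q0, 1, R)
Step 3: δ(q0, 1) = (q0, 0, R)
Step 4: δ(q0, 1) = (q0, 0, R)
Step 5: δ(q0, 0) = (q0, 1, R)
Step 6: δ(q0, □) = (q1, □, L)
Step 7: δ(q1, 1) = (q1, 1, L)
Step 8: δ(q1, 0) = (q1, 0, L)

The first 9 configurations are:
[q0]00110 ⊢ 1[q0]0110 ⊢ 11[q0]110 ⊢ 110[q0]10 ⊢ 1100[q0]0 ⊢ 11001[q0]□ ⊢ 1100[q1]1□ ⊢ 110[q1]01□ ⊢ 11[q1]001□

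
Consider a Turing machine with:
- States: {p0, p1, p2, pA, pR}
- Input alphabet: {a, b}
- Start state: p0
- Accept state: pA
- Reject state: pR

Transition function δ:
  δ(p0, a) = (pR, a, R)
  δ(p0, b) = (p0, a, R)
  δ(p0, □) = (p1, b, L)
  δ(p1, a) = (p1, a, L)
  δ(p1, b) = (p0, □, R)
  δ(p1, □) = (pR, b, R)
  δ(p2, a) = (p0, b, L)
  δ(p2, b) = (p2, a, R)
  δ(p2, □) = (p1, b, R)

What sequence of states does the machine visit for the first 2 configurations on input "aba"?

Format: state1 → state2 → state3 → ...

Execution trace:
Initial: [p0]aba
Step 1: δ(p0, a) = (pR, a, R) → a[pR]ba

The machine reaches the reject state pR and halts.

State sequence: p0 → pR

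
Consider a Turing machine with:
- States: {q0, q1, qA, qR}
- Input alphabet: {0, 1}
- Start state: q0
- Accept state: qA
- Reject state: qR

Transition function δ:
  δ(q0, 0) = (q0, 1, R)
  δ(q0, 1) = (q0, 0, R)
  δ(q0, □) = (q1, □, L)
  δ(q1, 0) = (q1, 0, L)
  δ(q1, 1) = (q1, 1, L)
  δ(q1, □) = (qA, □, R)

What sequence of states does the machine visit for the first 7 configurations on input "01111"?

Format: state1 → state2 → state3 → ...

Execution trace:
Initial: [q0]01111
Step 1: δ(q0, 0) = (q0, 1, R) → 1[q0]1111
Step 2: δ(q0, 1) = (q0, 0, R) → 10[q0]111
Step 3: δ(q0, 1) = (q0, 0, R) → 100[q0]11
Step 4: δ(q0, 1) = (q0, 0, R) → 1000[q0]1
Step 5: δ(q0, 1) = (q0, 0, R) → 10000[q0]□
Step 6: δ(q0, □) = (q1, □, L) → 1000[q1]0□

State sequence: q0 → q0 → q0 → q0 → q0 → q0 → q1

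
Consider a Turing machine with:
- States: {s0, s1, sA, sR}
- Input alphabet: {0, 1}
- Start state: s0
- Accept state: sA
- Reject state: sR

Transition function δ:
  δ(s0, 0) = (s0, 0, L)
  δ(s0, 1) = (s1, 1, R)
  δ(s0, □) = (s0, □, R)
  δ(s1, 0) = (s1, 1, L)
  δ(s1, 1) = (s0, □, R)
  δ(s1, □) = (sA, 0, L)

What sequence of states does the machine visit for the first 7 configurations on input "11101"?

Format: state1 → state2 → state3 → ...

Execution trace:
Initial: [s0]11101
Step 1: δ(s0, 1) = (s1, 1, R) → 1[s1]1101
Step 2: δ(s1, 1) = (s0, □, R) → 1□[s0]101
Step 3: δ(s0, 1) = (s1, 1, R) → 1□1[s1]01
Step 4: δ(s1, 0) = (s1, 1, L) → 1□[s1]111
Step 5: δ(s1, 1) = (s0, □, R) → 1□□[s0]11
Step 6: δ(s0, 1) = (s1, 1, R) → 1□□1[s1]1

State sequence: s0 → s1 → s0 → s1 → s1 → s0 → s1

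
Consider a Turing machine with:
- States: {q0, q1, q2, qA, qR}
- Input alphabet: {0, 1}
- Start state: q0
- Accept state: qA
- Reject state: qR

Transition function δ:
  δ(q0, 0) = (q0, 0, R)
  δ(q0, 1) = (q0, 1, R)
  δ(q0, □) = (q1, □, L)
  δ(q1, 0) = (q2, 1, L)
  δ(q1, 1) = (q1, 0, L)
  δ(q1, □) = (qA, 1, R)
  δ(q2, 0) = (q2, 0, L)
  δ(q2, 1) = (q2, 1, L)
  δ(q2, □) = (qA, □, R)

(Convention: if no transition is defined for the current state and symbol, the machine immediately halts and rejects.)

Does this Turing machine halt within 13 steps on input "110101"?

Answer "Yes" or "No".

Execution trace:
Initial: [q0]110101
Step 1: δ(q0, 1) = (q0, 1, R) → 1[q0]10101
Step 2: δ(q0, 1) = (q0, 1, R) → 11[q0]0101
Step 3: δ(q0, 0) = (q0, 0, R) → 110[q0]101
Step 4: δ(q0, 1) = (q0, 1, R) → 1101[q0]01
Step 5: δ(q0, 0) = (q0, 0, R) → 11010[q0]1
Step 6: δ(q0, 1) = (q0, 1, R) → 110101[q0]□
Step 7: δ(q0, □) = (q1, □, L) → 11010[q1]1□
Step 8: δ(q1, 1) = (q1, 0, L) → 1101[q1]00□
Step 9: δ(q1, 0) = (q2, 1, L) → 110[q2]110□
Step 10: δ(q2, 1) = (q2, 1, L) → 11[q2]0110□
Step 11: δ(q2, 0) = (q2, 0, L) → 1[q2]10110□
Step 12: δ(q2, 1) = (q2, 1, L) → [q2]110110□
Step 13: δ(q2, 1) = (q2, 1, L) → [q2]□110110□

The machine has not reached a halting state after 13 steps.
The machine did not halt within the 13-step bound.

Answer: No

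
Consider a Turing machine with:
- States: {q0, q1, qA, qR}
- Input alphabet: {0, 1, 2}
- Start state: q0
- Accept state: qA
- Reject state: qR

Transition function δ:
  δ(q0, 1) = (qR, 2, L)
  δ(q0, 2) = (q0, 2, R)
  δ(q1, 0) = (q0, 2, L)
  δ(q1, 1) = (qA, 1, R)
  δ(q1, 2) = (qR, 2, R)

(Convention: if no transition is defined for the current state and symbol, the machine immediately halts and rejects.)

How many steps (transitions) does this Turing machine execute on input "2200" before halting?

Execution trace:
Initial: [q0]2200
Step 1: δ(q0, 2) = (q0, 2, R) → 2[q0]200
Step 2: δ(q0, 2) = (q0, 2, R) → 22[q0]00

No transition is defined for δ(q0, 0). By convention the machine halts and rejects.

The machine executed 2 steps before halting.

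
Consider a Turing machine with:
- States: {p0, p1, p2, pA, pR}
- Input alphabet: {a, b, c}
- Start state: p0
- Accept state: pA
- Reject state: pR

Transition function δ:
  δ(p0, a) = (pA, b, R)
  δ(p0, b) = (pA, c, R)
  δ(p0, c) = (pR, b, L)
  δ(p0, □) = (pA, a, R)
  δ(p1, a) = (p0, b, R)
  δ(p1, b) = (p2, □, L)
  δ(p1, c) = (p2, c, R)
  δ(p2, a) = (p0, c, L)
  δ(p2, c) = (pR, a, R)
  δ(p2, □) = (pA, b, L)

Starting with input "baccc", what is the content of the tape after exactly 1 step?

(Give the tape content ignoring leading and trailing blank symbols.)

Execution trace:
Initial: [p0]baccc
Step 1: δ(p0, b) = (pA, c, R) → c[pA]accc

The machine reaches the accept state pA and halts.

After 1 step, the tape (ignoring leading/trailing blanks) is: caccc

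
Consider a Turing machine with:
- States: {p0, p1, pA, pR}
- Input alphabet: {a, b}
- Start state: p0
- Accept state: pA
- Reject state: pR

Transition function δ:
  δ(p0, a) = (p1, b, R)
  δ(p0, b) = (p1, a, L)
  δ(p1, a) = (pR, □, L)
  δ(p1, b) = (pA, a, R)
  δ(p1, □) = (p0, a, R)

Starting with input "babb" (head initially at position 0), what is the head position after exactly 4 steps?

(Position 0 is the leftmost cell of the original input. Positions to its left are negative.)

Execution trace (head position shown):
Step 0: [p0]babb  (head at position 0)
Step 1: move left → [p1]□aabb  (head at position -1)
Step 2: move right → a[p0]aabb  (head at position 0)
Step 3: move right → ab[p1]abb  (head at position 1)
Step 4: move left → a[pR]b□bb  (head at position 0)

After 4 steps, the head is at position 0.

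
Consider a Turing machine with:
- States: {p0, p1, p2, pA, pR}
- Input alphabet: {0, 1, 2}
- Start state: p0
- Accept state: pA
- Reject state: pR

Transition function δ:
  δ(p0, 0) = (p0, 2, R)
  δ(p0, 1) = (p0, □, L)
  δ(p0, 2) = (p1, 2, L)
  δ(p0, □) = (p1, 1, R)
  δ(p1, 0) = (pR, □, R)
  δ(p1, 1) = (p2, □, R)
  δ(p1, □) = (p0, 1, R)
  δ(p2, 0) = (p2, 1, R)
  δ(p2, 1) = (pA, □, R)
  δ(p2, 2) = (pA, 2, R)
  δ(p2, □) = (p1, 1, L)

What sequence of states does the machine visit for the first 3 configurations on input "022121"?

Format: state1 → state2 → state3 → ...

Execution trace:
Initial: [p0]022121
Step 1: δ(p0, 0) = (p0, 2, R) → 2[p0]22121
Step 2: δ(p0, 2) = (p1, 2, L) → [p1]222121

No transition is defined for δ(p1, 2). By convention the machine halts and rejects.

State sequence: p0 → p0 → p1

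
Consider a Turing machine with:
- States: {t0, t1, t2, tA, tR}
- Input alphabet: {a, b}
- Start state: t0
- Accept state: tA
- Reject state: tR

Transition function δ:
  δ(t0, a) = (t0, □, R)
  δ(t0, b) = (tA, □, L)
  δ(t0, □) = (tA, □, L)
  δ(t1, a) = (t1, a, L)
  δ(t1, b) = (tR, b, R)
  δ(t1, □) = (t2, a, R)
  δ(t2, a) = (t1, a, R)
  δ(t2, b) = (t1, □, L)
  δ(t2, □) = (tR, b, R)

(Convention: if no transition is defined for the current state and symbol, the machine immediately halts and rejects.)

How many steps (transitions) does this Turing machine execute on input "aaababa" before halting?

Execution trace:
Initial: [t0]aaababa
Step 1: δ(t0, a) = (t0, □, R) → □[t0]aababa
Step 2: δ(t0, a) = (t0, □, R) → □□[t0]ababa
Step 3: δ(t0, a) = (t0, □, R) → □□□[t0]baba
Step 4: δ(t0, b) = (tA, □, L) → □□[tA]□□aba

The machine reaches the accept state tA and halts.

The machine executed 4 steps before halting.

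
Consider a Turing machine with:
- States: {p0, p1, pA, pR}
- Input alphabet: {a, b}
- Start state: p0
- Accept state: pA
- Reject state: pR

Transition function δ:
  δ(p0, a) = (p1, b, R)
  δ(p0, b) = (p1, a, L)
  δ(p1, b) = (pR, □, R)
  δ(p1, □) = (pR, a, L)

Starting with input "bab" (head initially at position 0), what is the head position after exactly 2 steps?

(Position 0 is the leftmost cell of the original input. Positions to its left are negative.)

Execution trace (head position shown):
Step 0: [p0]bab  (head at position 0)
Step 1: move left → [p1]□aab  (head at position -1)
Step 2: move left → [pR]□aaab  (head at position -2)

After 2 steps, the head is at position -2.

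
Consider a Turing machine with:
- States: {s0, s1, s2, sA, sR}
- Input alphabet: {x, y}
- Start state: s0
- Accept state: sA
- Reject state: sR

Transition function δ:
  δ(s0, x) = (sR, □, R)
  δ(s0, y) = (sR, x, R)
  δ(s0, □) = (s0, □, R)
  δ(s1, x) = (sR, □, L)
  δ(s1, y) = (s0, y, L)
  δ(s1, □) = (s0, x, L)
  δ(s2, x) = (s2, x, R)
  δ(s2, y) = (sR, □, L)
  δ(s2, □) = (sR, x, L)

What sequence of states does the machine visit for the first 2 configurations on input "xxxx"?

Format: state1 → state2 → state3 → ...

Execution trace:
Initial: [s0]xxxx
Step 1: δ(s0, x) = (sR, □, R) → □[sR]xxx

The machine reaches the reject state sR and halts.

State sequence: s0 → sR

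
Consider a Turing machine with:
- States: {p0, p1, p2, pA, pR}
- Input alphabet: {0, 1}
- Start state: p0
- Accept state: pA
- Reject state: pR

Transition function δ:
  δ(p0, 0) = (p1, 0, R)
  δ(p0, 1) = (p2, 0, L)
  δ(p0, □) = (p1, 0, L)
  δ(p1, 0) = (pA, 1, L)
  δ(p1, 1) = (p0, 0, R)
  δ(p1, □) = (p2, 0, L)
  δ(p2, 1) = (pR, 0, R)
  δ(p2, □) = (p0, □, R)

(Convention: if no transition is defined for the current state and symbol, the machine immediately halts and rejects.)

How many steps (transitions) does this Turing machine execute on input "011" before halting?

Execution trace:
Initial: [p0]011
Step 1: δ(p0, 0) = (p1, 0, R) → 0[p1]11
Step 2: δ(p1, 1) = (p0, 0, R) → 00[p0]1
Step 3: δ(p0, 1) = (p2, 0, L) → 0[p2]00

No transition is defined for δ(p2, 0). By convention the machine halts and rejects.

The machine executed 3 steps before halting.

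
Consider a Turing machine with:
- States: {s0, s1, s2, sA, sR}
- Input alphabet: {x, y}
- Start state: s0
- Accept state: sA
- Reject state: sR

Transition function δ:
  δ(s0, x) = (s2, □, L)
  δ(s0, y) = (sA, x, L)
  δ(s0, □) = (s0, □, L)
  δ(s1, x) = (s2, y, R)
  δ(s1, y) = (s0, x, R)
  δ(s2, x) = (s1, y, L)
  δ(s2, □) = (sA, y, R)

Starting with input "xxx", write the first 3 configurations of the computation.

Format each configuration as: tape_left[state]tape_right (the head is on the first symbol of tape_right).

Transitions applied:
Step 1: δ(s0, x) = (s2, □, L)
Step 2: δ(s2, □) = (sA, y, R)

The first 3 configurations are:
[s0]xxx ⊢ [s2]□□xx ⊢ y[sA]□xx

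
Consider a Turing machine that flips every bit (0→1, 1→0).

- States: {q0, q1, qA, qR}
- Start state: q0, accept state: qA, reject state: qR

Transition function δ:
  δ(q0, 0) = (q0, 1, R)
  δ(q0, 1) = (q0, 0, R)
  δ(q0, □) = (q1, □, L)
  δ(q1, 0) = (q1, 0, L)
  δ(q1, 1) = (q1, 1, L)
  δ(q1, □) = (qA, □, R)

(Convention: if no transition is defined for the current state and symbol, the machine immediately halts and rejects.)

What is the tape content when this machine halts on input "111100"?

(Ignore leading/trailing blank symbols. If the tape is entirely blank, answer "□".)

Execution trace:
Initial: [q0]111100
Step 1: δ(q0, 1) = (q0, 0, R) → 0[q0]11100
Step 2: δ(q0, 1) = (q0, 0, R) → 00[q0]1100
Step 3: δ(q0, 1) = (q0, 0, R) → 000[q0]100
Step 4: δ(q0, 1) = (q0, 0, R) → 0000[q0]00
Step 5: δ(q0, 0) = (q0, 1, R) → 00001[q0]0
Step 6: δ(q0, 0) = (q0, 1, R) → 000011[q0]□
Step 7: δ(q0, □) = (q1, □, L) → 00001[q1]1□
Step 8: δ(q1, 1) = (q1, 1, L) → 0000[q1]11□
Step 9: δ(q1, 1) = (q1, 1, L) → 000[q1]011□
Step 10: δ(q1, 0) = (q1, 0, L) → 00[q1]0011□
Step 11: δ(q1, 0) = (q1, 0, L) → 0[q1]00011□
Step 12: δ(q1, 0) = (q1, 0, L) → [q1]000011□
Step 13: δ(q1, 0) = (q1, 0, L) → [q1]□000011□
Step 14: δ(q1, □) = (qA, □, R) → □[qA]000011□

The machine reaches the accept state qA and halts.

Final tape (ignoring leading/trailing blanks): 000011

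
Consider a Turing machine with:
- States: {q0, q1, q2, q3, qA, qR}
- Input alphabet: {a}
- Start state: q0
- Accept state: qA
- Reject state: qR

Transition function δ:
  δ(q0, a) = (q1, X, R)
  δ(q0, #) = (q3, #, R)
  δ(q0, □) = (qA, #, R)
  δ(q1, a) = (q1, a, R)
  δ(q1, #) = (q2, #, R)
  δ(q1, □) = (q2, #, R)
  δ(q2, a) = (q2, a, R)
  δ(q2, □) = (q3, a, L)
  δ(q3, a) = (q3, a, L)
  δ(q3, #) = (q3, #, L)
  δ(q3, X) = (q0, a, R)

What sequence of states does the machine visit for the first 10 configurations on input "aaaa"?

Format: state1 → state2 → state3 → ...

Execution trace:
Initial: [q0]aaaa
Step 1: δ(q0, a) = (q1, X, R) → X[q1]aaa
Step 2: δ(q1, a) = (q1, a, R) → Xa[q1]aa
Step 3: δ(q1, a) = (q1, a, R) → Xaa[q1]a
Step 4: δ(q1, a) = (q1, a, R) → Xaaa[q1]□
Step 5: δ(q1, □) = (q2, #, R) → Xaaa#[q2]□
Step 6: δ(q2, □) = (q3, a, L) → Xaaa[q3]#a
Step 7: δ(q3, #) = (q3, #, L) → Xaa[q3]a#a
Step 8: δ(q3, a) = (q3, a, L) → Xa[q3]aa#a
Step 9: δ(q3, a) = (q3, a, L) → X[q3]aaa#a

State sequence: q0 → q1 → q1 → q1 → q1 → q2 → q3 → q3 → q3 → q3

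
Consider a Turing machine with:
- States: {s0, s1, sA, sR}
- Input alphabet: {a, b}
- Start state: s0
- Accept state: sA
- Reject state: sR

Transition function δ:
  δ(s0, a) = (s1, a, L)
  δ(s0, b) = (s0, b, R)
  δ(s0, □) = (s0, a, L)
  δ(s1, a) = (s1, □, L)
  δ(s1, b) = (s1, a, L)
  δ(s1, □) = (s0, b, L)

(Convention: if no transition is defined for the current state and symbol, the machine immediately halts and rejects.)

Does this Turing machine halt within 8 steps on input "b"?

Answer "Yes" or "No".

Execution trace:
Initial: [s0]b
Step 1: δ(s0, b) = (s0, b, R) → b[s0]□
Step 2: δ(s0, □) = (s0, a, L) → [s0]ba
Step 3: δ(s0, b) = (s0, b, R) → b[s0]a
Step 4: δ(s0, a) = (s1, a, L) → [s1]ba
Step 5: δ(s1, b) = (s1, a, L) → [s1]□aa
Step 6: δ(s1, □) = (s0, b, L) → [s0]□baa
Step 7: δ(s0, □) = (s0, a, L) → [s0]□abaa
Step 8: δ(s0, □) = (s0, a, L) → [s0]□aabaa

The machine has not reached a halting state after 8 steps.
The machine did not halt within the 8-step bound.

Answer: No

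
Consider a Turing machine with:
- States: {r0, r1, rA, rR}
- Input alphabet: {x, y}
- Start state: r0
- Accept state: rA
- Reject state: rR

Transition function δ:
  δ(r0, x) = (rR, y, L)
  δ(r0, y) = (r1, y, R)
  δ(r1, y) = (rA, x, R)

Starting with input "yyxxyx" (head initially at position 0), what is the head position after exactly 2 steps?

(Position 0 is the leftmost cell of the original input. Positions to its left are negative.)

Execution trace (head position shown):
Step 0: [r0]yyxxyx  (head at position 0)
Step 1: move right → y[r1]yxxyx  (head at position 1)
Step 2: move right → yx[rA]xxyx  (head at position 2)

After 2 steps, the head is at position 2.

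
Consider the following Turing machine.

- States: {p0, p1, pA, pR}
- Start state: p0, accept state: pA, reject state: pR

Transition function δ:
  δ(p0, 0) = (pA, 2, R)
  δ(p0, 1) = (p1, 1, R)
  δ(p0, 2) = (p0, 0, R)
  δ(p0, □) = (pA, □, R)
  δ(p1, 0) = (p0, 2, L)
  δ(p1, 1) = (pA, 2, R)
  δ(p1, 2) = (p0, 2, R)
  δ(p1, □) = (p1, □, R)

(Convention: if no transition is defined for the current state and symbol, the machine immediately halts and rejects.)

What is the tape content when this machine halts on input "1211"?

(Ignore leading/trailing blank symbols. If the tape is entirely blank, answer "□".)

Execution trace:
Initial: [p0]1211
Step 1: δ(p0, 1) = (p1, 1, R) → 1[p1]211
Step 2: δ(p1, 2) = (p0, 2, R) → 12[p0]11
Step 3: δ(p0, 1) = (p1, 1, R) → 121[p1]1
Step 4: δ(p1, 1) = (pA, 2, R) → 1212[pA]□

The machine reaches the accept state pA and halts.

Final tape (ignoring leading/trailing blanks): 1212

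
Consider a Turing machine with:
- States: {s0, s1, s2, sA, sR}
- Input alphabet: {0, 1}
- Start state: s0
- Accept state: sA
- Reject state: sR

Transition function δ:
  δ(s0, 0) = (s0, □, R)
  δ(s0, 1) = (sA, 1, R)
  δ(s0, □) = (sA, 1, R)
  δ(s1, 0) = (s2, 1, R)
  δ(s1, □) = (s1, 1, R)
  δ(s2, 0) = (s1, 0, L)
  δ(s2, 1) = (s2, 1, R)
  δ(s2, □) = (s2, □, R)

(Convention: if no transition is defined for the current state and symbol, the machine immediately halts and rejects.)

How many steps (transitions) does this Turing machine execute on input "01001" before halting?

Execution trace:
Initial: [s0]01001
Step 1: δ(s0, 0) = (s0, □, R) → □[s0]1001
Step 2: δ(s0, 1) = (sA, 1, R) → □1[sA]001

The machine reaches the accept state sA and halts.

The machine executed 2 steps before halting.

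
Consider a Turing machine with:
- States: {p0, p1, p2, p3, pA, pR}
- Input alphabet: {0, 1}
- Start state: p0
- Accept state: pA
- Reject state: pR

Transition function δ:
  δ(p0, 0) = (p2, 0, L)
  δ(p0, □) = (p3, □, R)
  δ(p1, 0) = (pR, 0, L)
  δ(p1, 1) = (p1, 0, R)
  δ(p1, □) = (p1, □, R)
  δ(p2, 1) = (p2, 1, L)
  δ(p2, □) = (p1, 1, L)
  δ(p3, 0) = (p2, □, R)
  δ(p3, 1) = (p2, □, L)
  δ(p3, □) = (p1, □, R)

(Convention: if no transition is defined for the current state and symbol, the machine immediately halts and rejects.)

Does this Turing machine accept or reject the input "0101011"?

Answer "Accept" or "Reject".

Execution trace:
Initial: [p0]0101011
Step 1: δ(p0, 0) = (p2, 0, L) → [p2]□0101011
Step 2: δ(p2, □) = (p1, 1, L) → [p1]□10101011
Step 3: δ(p1, □) = (p1, □, R) → □[p1]10101011
Step 4: δ(p1, 1) = (p1, 0, R) → □0[p1]0101011
Step 5: δ(p1, 0) = (pR, 0, L) → □[pR]00101011

The machine reaches the reject state pR and halts.

Answer: Reject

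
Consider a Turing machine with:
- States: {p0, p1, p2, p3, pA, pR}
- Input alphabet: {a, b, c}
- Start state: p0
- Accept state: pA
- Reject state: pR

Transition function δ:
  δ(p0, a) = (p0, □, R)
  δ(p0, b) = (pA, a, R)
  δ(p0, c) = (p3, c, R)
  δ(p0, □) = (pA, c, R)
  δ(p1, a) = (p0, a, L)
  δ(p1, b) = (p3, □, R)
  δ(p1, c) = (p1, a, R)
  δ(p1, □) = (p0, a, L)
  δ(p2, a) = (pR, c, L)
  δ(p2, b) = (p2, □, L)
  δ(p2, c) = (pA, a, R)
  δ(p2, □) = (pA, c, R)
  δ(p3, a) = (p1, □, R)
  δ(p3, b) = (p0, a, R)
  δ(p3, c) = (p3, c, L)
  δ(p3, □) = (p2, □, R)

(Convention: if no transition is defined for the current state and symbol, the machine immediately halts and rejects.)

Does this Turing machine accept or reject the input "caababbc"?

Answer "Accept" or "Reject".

Execution trace:
Initial: [p0]caababbc
Step 1: δ(p0, c) = (p3, c, R) → c[p3]aababbc
Step 2: δ(p3, a) = (p1, □, R) → c□[p1]ababbc
Step 3: δ(p1, a) = (p0, a, L) → c[p0]□ababbc
Step 4: δ(p0, □) = (pA, c, R) → cc[pA]ababbc

The machine reaches the accept state pA and halts.

Answer: Accept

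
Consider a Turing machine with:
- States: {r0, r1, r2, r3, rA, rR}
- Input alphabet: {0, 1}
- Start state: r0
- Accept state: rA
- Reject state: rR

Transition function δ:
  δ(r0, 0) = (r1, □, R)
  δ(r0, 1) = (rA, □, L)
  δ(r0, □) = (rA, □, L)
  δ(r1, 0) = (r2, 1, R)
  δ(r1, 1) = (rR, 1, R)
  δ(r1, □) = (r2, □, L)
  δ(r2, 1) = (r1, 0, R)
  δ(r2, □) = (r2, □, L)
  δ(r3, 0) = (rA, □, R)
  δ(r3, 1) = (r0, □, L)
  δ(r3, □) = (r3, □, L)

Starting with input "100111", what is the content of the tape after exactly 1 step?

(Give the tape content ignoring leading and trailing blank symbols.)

Execution trace:
Initial: [r0]100111
Step 1: δ(r0, 1) = (rA, □, L) → [rA]□□00111

The machine reaches the accept state rA and halts.

After 1 step, the tape (ignoring leading/trailing blanks) is: 00111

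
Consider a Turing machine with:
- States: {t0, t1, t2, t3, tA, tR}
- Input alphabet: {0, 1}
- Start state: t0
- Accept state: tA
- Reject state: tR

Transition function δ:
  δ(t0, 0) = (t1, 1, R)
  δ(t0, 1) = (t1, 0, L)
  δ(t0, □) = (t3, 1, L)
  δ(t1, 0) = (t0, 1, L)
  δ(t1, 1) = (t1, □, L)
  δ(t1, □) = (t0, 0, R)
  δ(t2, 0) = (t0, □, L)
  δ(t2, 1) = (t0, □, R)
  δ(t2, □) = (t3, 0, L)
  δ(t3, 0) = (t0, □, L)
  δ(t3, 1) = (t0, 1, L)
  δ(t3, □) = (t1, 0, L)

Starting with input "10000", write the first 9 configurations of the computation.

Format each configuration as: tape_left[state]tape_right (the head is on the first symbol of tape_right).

Transitions applied:
Step 1: δ(t0, 1) = (t1, 0, L)
Step 2: δ(t1, □) = (t0, 0, R)
Step 3: δ(t0, 0) = (t1, 1, R)
Step 4: δ(t1, 0) = (t0, 1, L)
Step 5: δ(t0, 1) = (t1, 0, L)
Step 6: δ(t1, 0) = (t0, 1, L)
Step 7: δ(t0, □) = (t3, 1, L)
Step 8: δ(t3, □) = (t1, 0, L)

The first 9 configurations are:
[t0]10000 ⊢ [t1]□00000 ⊢ 0[t0]00000 ⊢ 01[t1]0000 ⊢ 0[t0]11000 ⊢ [t1]001000 ⊢ [t0]□101000 ⊢ [t3]□1101000 ⊢ [t1]□01101000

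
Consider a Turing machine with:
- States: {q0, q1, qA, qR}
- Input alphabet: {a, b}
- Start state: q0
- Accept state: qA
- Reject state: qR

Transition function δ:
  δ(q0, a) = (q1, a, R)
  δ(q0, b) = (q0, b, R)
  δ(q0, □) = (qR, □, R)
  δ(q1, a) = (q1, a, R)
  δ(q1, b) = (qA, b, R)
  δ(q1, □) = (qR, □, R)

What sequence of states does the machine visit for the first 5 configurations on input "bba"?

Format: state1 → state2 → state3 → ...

Execution trace:
Initial: [q0]bba
Step 1: δ(q0, b) = (q0, b, R) → b[q0]ba
Step 2: δ(q0, b) = (q0, b, R) → bb[q0]a
Step 3: δ(q0, a) = (q1, a, R) → bba[q1]□
Step 4: δ(q1, □) = (qR, □, R) → bba□[qR]□

The machine reaches the reject state qR and halts.

State sequence: q0 → q0 → q0 → q1 → qR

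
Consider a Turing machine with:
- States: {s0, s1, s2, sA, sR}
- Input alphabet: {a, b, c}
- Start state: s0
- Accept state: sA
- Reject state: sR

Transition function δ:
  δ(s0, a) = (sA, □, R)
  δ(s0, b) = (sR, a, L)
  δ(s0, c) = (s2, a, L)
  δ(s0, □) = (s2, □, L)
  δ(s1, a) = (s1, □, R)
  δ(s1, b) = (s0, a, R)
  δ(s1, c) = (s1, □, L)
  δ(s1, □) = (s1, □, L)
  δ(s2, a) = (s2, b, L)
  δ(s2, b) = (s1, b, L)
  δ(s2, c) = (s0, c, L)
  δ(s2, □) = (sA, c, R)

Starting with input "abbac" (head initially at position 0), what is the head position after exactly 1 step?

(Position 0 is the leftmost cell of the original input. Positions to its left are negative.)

Execution trace (head position shown):
Step 0: [s0]abbac  (head at position 0)
Step 1: move right → □[sA]bbac  (head at position 1)

After 1 step, the head is at position 1.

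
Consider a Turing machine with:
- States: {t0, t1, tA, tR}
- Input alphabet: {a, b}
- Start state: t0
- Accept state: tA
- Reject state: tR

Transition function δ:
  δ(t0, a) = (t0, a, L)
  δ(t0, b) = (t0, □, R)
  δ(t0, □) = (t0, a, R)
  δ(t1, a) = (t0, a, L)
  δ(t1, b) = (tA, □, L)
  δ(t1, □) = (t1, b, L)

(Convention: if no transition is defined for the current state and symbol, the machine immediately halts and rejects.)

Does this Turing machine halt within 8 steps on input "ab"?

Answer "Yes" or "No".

Execution trace:
Initial: [t0]ab
Step 1: δ(t0, a) = (t0, a, L) → [t0]□ab
Step 2: δ(t0, □) = (t0, a, R) → a[t0]ab
Step 3: δ(t0, a) = (t0, a, L) → [t0]aab
Step 4: δ(t0, a) = (t0, a, L) → [t0]□aab
Step 5: δ(t0, □) = (t0, a, R) → a[t0]aab
Step 6: δ(t0, a) = (t0, a, L) → [t0]aaab
Step 7: δ(t0, a) = (t0, a, L) → [t0]□aaab
Step 8: δ(t0, □) = (t0, a, R) → a[t0]aaab

The machine has not reached a halting state after 8 steps.
The machine did not halt within the 8-step bound.

Answer: No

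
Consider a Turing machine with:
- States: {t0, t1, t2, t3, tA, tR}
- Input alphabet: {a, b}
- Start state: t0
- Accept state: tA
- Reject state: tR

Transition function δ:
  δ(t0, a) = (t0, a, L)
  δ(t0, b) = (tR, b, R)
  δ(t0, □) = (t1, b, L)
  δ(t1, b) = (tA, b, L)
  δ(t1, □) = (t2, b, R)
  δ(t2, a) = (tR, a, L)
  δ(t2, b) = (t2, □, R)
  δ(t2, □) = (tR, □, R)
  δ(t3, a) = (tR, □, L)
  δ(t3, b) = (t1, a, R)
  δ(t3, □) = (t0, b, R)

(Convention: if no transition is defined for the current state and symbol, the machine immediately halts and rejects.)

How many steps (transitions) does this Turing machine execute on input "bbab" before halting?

Execution trace:
Initial: [t0]bbab
Step 1: δ(t0, b) = (tR, b, R) → b[tR]bab

The machine reaches the reject state tR and halts.

The machine executed 1 step before halting.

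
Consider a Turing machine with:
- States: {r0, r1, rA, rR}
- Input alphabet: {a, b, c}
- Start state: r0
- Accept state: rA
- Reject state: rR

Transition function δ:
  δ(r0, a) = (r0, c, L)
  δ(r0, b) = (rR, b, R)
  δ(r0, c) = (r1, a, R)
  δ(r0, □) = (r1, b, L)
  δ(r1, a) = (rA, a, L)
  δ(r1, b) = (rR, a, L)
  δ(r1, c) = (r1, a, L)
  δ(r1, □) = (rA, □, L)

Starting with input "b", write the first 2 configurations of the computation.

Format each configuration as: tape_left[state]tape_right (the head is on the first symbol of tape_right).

Transitions applied:
Step 1: δ(r0, b) = (rR, b, R)

The first 2 configurations are:
[r0]b ⊢ b[rR]□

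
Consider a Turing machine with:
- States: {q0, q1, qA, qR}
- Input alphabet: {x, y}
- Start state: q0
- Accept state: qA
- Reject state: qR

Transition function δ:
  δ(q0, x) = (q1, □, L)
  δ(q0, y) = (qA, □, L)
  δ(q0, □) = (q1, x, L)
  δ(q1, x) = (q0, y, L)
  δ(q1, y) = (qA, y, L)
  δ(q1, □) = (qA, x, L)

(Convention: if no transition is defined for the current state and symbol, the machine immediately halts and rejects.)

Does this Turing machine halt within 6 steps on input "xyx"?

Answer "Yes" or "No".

Execution trace:
Initial: [q0]xyx
Step 1: δ(q0, x) = (q1, □, L) → [q1]□□yx
Step 2: δ(q1, □) = (qA, x, L) → [qA]□x□yx

The machine reaches the accept state qA and halts.
The machine halted after 2 steps (within the 6-step bound).

Answer: Yes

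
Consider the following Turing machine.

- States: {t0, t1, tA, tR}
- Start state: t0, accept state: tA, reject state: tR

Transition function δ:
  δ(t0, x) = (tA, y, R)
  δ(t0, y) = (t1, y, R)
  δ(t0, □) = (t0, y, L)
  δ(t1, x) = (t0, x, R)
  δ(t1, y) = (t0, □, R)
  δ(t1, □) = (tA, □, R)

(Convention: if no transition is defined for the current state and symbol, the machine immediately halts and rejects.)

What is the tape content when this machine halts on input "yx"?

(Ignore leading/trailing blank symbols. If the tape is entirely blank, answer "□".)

Execution trace:
Initial: [t0]yx
Step 1: δ(t0, y) = (t1, y, R) → y[t1]x
Step 2: δ(t1, x) = (t0, x, R) → yx[t0]□
Step 3: δ(t0, □) = (t0, y, L) → y[t0]xy
Step 4: δ(t0, x) = (tA, y, R) → yy[tA]y

The machine reaches the accept state tA and halts.

Final tape (ignoring leading/trailing blanks): yyy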